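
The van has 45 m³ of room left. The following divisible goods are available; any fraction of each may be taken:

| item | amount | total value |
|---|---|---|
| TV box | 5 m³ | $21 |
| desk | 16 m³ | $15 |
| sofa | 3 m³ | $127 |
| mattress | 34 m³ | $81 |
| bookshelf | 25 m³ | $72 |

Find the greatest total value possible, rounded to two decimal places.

248.59

Take in order of value per unit:
- sofa (127/3 per unit): all 3 → value 127, running total 127.00
- TV box (21/5 per unit): all 5 → value 21, running total 148.00
- bookshelf (72/25 per unit): all 25 → value 72, running total 220.00
- mattress (81/34 per unit): 12 of 34 → value 12×81/34 = 28.5882, running total 248.59
Total 248.59.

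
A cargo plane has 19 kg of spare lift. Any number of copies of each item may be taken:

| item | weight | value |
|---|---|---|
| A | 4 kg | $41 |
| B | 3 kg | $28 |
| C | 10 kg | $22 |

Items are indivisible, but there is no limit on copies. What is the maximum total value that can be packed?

$192

Best value-per-unit is A at 41/4; filling with it alone gives 4×41 = 164.
Optimal mix: 4×A + 1×B → weight 19, value 192.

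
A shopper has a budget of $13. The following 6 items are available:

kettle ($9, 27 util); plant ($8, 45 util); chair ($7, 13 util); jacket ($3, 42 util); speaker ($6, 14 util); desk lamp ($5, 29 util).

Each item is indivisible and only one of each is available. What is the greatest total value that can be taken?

87 util

Check high-value combinations within $13:
- plant+jacket: cost 8+3=11, value 45+42=87
- plant+desk lamp: cost 8+5=13, value 45+29=74
- jacket+desk lamp: cost 3+5=8, value 42+29=71
Best: 87 util.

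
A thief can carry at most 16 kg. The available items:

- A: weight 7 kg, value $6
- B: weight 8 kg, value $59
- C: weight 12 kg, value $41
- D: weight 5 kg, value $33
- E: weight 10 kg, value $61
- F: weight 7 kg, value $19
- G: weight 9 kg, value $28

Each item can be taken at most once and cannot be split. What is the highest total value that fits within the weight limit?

$94

Check high-value combinations within 16 kg:
- D+E: weight 5+10=15, value 33+61=94
- B+D: weight 8+5=13, value 59+33=92
- B+F: weight 8+7=15, value 59+19=78
Best: $94.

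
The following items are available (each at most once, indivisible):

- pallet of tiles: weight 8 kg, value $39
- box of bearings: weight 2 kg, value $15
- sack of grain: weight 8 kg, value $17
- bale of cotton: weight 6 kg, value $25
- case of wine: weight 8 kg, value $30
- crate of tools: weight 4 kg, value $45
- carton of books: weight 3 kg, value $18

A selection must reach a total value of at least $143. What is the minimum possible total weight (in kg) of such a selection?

25

Subsets with value ≥ 143, sorted by total weight:
- pallet of tiles+box of bearings+case of wine+crate of tools+carton of books: weight 25, value 147
- pallet of tiles+box of bearings+bale of cotton+case of wine+crate of tools: weight 28, value 154
- pallet of tiles+bale of cotton+case of wine+crate of tools+carton of books: weight 29, value 157
Minimum weight: 25 kg.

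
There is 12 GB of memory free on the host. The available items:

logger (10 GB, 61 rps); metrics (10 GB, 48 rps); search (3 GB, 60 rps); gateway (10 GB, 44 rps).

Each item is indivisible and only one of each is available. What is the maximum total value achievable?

Check high-value combinations within 12 GB:
- logger: memory 10, value 61
- search: memory 3, value 60
- metrics: memory 10, value 48
- gateway: memory 10, value 44
Best: 61 rps.

61 rps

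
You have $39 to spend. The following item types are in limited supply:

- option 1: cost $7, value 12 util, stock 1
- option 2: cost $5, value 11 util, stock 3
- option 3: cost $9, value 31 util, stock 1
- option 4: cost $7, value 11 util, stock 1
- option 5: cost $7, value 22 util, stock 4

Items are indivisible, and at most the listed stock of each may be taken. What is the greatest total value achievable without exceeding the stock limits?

Top feasible selections:
- 1×option 3 + 4×option 5: cost 37, value 119
- 2×option 2 + 4×option 5: cost 38, value 110
- 1×option 1 + 1×option 3 + 3×option 5: cost 37, value 109
- 1×option 2 + 1×option 3 + 3×option 5: cost 35, value 108
Best: 119 util.

119 util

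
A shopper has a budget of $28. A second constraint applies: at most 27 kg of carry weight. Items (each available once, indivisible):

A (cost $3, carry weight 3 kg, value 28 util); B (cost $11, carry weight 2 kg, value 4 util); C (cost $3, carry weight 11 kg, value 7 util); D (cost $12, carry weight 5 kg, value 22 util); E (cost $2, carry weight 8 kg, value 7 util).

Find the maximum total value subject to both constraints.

64 util

Feasible sets respecting both limits:
- A+C+D+E: cost 20, carry weight 27, value 64
- A+B+D+E: cost 28, carry weight 18, value 61
- A+C+D: cost 18, carry weight 19, value 57
- A+D+E: cost 17, carry weight 16, value 57
Best: 64 util.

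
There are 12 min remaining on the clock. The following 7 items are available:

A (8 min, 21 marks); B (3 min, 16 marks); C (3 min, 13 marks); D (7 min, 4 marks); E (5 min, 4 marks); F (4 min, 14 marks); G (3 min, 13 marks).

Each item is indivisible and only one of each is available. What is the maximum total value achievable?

43 marks

Check high-value combinations within 12 min:
- B+C+F: time 3+3+4=10, value 16+13+14=43
- B+F+G: time 3+4+3=10, value 16+14+13=43
- B+C+G: time 3+3+3=9, value 16+13+13=42
Best: 43 marks.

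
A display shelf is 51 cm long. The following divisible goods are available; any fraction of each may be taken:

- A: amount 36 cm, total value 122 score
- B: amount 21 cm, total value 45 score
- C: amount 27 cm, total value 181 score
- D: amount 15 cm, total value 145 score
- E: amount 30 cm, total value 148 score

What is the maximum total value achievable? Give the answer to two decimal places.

Take in order of value per unit:
- D (145/15 per unit): all 15 → value 145, running total 145.00
- C (181/27 per unit): all 27 → value 181, running total 326.00
- E (148/30 per unit): 9 of 30 → value 9×148/30 = 44.4000, running total 370.40
Total 370.40.

370.40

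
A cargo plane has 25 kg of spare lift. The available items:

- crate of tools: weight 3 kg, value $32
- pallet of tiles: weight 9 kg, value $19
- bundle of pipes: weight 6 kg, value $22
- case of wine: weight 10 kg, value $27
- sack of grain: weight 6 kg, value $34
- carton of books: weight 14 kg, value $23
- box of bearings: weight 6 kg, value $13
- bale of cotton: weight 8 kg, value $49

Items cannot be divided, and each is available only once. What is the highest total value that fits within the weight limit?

$137

Check high-value combinations within 25 kg:
- crate of tools+bundle of pipes+sack of grain+bale of cotton: weight 3+6+6+8=23, value 32+22+34+49=137
- crate of tools+sack of grain+box of bearings+bale of cotton: weight 3+6+6+8=23, value 32+34+13+49=128
- crate of tools+bundle of pipes+box of bearings+bale of cotton: weight 3+6+6+8=23, value 32+22+13+49=116
- crate of tools+sack of grain+bale of cotton: weight 3+6+8=17, value 32+34+49=115
- crate of tools+bundle of pipes+case of wine+sack of grain: weight 3+6+10+6=25, value 32+22+27+34=115
Best: $137.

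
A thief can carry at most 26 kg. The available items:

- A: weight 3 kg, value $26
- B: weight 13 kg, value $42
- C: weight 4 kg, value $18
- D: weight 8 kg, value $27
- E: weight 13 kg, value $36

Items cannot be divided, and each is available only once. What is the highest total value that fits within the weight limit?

Check high-value combinations within 26 kg:
- A+B+D: weight 3+13+8=24, value 26+42+27=95
- A+D+E: weight 3+8+13=24, value 26+27+36=89
- B+C+D: weight 13+4+8=25, value 42+18+27=87
Best: $95.

$95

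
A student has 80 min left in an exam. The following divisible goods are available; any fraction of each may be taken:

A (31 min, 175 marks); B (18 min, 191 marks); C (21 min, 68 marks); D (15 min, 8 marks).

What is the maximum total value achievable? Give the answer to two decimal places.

439.33

Take in order of value per unit:
- B (191/18 per unit): all 18 → value 191, running total 191.00
- A (175/31 per unit): all 31 → value 175, running total 366.00
- C (68/21 per unit): all 21 → value 68, running total 434.00
- D (8/15 per unit): 10 of 15 → value 10×8/15 = 5.3333, running total 439.33
Total 439.33.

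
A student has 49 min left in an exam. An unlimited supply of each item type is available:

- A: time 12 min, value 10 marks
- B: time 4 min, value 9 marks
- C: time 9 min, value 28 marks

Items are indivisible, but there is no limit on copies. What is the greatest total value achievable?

149 marks

Best value-per-unit is C at 28/9; filling with it alone gives 5×28 = 140.
Optimal mix: 1×B + 5×C → time 49, value 149.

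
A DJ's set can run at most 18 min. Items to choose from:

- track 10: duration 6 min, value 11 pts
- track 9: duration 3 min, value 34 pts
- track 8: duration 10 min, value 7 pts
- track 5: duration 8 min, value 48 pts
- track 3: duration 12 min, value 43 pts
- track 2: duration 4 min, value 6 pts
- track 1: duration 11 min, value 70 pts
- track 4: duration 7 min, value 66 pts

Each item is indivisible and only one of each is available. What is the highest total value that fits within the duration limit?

148 pts

Check high-value combinations within 18 min:
- track 9+track 5+track 4: duration 3+8+7=18, value 34+48+66=148
- track 1+track 4: duration 11+7=18, value 70+66=136
- track 5+track 4: duration 8+7=15, value 48+66=114
Best: 148 pts.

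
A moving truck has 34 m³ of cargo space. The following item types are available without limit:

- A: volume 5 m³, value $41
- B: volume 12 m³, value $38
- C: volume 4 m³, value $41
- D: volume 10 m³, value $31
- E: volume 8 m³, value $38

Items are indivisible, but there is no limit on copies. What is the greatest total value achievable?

Best value-per-unit is C at 41/4; filling with it alone gives 8×41 = 328.
Optimal mix: 2×A + 6×C → volume 34, value 328.

$328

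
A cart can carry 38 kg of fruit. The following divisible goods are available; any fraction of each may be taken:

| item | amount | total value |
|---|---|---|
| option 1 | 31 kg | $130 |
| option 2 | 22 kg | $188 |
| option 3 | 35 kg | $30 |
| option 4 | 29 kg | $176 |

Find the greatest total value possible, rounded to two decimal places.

Take in order of value per unit:
- option 2 (188/22 per unit): all 22 → value 188, running total 188.00
- option 4 (176/29 per unit): 16 of 29 → value 16×176/29 = 97.1034, running total 285.10
Total 285.10.

285.10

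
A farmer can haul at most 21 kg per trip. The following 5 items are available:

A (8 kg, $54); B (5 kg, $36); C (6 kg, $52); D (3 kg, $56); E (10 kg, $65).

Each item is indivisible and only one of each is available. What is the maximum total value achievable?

$175

Check high-value combinations within 21 kg:
- A+D+E: weight 8+3+10=21, value 54+56+65=175
- C+D+E: weight 6+3+10=19, value 52+56+65=173
- A+C+D: weight 8+6+3=17, value 54+52+56=162
Best: $175.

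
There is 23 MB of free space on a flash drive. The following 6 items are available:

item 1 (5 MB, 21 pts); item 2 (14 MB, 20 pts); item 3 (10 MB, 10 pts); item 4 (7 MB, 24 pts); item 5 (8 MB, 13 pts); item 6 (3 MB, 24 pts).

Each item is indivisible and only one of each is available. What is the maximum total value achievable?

82 pts

Check high-value combinations within 23 MB:
- item 1+item 4+item 5+item 6: size 5+7+8+3=23, value 21+24+13+24=82
- item 1+item 4+item 6: size 5+7+3=15, value 21+24+24=69
- item 1+item 2+item 6: size 5+14+3=22, value 21+20+24=65
- item 4+item 5+item 6: size 7+8+3=18, value 24+13+24=61
Best: 82 pts.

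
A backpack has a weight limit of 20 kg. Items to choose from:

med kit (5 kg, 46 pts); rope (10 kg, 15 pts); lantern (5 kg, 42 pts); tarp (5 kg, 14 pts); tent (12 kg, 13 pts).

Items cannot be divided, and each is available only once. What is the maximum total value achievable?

103 pts

Check high-value combinations within 20 kg:
- med kit+rope+lantern: weight 5+10+5=20, value 46+15+42=103
- med kit+lantern+tarp: weight 5+5+5=15, value 46+42+14=102
- med kit+lantern: weight 5+5=10, value 46+42=88
- med kit+rope+tarp: weight 5+10+5=20, value 46+15+14=75
- rope+lantern+tarp: weight 10+5+5=20, value 15+42+14=71
Best: 103 pts.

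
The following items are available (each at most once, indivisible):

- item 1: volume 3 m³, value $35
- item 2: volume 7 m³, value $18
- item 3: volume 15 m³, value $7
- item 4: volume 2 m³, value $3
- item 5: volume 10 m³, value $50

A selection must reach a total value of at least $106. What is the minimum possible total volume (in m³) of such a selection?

22

Subsets with value ≥ 106, sorted by total volume:
- item 1+item 2+item 4+item 5: volume 22, value 106
- item 1+item 2+item 3+item 5: volume 35, value 110
- item 1+item 2+item 3+item 4+item 5: volume 37, value 113
Minimum volume: 22 m³.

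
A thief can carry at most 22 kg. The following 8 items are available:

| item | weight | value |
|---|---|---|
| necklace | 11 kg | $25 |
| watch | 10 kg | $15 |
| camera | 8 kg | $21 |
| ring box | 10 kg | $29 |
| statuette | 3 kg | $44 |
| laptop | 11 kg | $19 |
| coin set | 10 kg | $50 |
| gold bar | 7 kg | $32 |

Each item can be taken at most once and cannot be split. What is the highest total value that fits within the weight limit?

$126

Check high-value combinations within 22 kg:
- statuette+coin set+gold bar: weight 3+10+7=20, value 44+50+32=126
- camera+statuette+coin set: weight 8+3+10=21, value 21+44+50=115
- ring box+statuette+gold bar: weight 10+3+7=20, value 29+44+32=105
- necklace+statuette+gold bar: weight 11+3+7=21, value 25+44+32=101
Best: $126.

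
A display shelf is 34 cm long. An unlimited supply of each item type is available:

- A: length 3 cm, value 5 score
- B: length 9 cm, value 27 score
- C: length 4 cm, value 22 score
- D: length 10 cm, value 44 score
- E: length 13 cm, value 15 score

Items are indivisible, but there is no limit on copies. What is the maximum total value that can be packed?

176 score

Best value-per-unit is C at 22/4, and filling with it alone uses length 8×4=32. No mix of the others beats 8×22 = 176.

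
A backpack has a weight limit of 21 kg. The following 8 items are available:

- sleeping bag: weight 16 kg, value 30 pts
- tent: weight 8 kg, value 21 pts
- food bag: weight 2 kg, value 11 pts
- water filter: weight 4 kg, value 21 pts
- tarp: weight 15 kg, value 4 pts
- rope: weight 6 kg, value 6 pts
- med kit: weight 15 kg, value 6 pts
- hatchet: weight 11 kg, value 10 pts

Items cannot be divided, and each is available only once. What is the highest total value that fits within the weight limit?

This is a 0/1 knapsack; check combinations near the capacity.
- tent+food bag+water filter+rope: weight 8+2+4+6=20, value 21+11+21+6=59
- tent+food bag+water filter: weight 8+2+4=14, value 21+11+21=53
- sleeping bag+water filter: weight 16+4=20, value 30+21=51
- tent+water filter+rope: weight 8+4+6=18, value 21+21+6=48
- tent+water filter: weight 8+4=12, value 21+21=42
Best: 59 pts.

59 pts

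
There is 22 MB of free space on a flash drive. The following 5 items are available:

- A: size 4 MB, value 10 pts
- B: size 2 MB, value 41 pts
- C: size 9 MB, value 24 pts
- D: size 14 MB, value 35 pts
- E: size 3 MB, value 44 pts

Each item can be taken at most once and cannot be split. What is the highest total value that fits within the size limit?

120 pts

Check high-value combinations within 22 MB:
- B+D+E: size 2+14+3=19, value 41+35+44=120
- A+B+C+E: size 4+2+9+3=18, value 10+41+24+44=119
- B+C+E: size 2+9+3=14, value 41+24+44=109
- A+B+E: size 4+2+3=9, value 10+41+44=95
Best: 120 pts.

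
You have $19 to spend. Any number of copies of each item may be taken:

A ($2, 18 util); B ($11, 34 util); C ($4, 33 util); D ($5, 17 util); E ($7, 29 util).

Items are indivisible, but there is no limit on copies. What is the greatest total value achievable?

162 util

Best value-per-unit is A at 18/2, and filling with it alone uses cost 9×2=18. No mix of the others beats 9×18 = 162.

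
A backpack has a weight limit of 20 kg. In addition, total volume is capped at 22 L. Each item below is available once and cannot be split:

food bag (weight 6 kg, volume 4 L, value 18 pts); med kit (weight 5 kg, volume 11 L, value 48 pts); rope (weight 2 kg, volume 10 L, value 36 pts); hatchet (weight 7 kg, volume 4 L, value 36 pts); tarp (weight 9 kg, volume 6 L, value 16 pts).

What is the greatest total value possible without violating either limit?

102 pts

Feasible sets respecting both limits:
- food bag+med kit+hatchet: weight 18, volume 19, value 102
- food bag+rope+hatchet: weight 15, volume 18, value 90
- rope+hatchet+tarp: weight 18, volume 20, value 88
Best: 102 pts.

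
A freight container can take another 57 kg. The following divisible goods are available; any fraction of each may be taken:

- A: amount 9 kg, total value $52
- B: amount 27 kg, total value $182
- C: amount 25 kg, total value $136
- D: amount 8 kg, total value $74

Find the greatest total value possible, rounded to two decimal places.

Take in order of value per unit:
- D (74/8 per unit): all 8 → value 74, running total 74.00
- B (182/27 per unit): all 27 → value 182, running total 256.00
- A (52/9 per unit): all 9 → value 52, running total 308.00
- C (136/25 per unit): 13 of 25 → value 13×136/25 = 70.7200, running total 378.72
Total 378.72.

378.72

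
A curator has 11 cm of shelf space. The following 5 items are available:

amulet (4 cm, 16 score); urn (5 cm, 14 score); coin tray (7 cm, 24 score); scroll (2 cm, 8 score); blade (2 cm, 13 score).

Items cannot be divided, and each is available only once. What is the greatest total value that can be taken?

Check high-value combinations within 11 cm:
- coin tray+scroll+blade: length 7+2+2=11, value 24+8+13=45
- amulet+urn+blade: length 4+5+2=11, value 16+14+13=43
- amulet+coin tray: length 4+7=11, value 16+24=40
- amulet+urn+scroll: length 4+5+2=11, value 16+14+8=38
- amulet+scroll+blade: length 4+2+2=8, value 16+8+13=37
Best: 45 score.

45 score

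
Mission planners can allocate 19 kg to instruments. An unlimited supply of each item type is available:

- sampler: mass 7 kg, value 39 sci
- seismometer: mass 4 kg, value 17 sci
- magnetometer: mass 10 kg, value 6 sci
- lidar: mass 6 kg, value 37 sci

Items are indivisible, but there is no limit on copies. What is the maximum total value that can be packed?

Best value-per-unit is lidar at 37/6; filling with it alone gives 3×37 = 111.
Optimal mix: 1×sampler + 2×lidar → mass 19, value 113.

113 sci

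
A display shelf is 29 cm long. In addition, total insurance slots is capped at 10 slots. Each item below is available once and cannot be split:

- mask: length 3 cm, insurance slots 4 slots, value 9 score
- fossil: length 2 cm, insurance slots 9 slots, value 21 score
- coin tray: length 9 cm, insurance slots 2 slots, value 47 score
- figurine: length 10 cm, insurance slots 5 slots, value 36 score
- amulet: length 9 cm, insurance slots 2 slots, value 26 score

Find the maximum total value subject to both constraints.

Feasible sets respecting both limits:
- coin tray+figurine+amulet: length 28, insurance slots 9, value 109
- coin tray+figurine: length 19, insurance slots 7, value 83
- mask+coin tray+amulet: length 21, insurance slots 8, value 82
- coin tray+amulet: length 18, insurance slots 4, value 73
Best: 109 score.

109 score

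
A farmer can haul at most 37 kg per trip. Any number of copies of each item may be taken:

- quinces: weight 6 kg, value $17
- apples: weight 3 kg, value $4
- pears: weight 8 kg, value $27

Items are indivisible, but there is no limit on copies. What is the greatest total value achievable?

$115

Best value-per-unit is pears at 27/8; filling with it alone gives 4×27 = 108.
Optimal mix: 2×quinces + 3×pears → weight 36, value 115.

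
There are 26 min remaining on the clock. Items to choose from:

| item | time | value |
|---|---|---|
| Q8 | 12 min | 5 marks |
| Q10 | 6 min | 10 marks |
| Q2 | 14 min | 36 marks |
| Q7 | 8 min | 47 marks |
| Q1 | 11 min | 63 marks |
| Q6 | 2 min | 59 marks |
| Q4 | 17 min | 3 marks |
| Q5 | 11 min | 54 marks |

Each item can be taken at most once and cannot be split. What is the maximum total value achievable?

176 marks

Check high-value combinations within 26 min:
- Q1+Q6+Q5: time 11+2+11=24, value 63+59+54=176
- Q7+Q1+Q6: time 8+11+2=21, value 47+63+59=169
- Q7+Q6+Q5: time 8+2+11=21, value 47+59+54=160
- Q2+Q7+Q6: time 14+8+2=24, value 36+47+59=142
Best: 176 marks.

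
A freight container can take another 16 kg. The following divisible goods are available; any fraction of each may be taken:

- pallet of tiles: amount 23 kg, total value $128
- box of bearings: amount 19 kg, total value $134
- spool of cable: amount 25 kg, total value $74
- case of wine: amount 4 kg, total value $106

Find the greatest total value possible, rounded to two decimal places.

190.63

Take in order of value per unit:
- case of wine (106/4 per unit): all 4 → value 106, running total 106.00
- box of bearings (134/19 per unit): 12 of 19 → value 12×134/19 = 84.6316, running total 190.63
Total 190.63.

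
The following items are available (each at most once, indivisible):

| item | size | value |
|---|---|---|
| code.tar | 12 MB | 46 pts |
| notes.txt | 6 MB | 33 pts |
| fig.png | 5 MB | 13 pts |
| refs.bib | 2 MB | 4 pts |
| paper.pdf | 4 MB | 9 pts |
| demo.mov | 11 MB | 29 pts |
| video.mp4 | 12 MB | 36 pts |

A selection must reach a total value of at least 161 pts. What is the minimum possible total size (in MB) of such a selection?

Subsets with value ≥ 161, sorted by total size:
- code.tar+notes.txt+fig.png+refs.bib+demo.mov+video.mp4: size 48, value 161
- code.tar+notes.txt+fig.png+paper.pdf+demo.mov+video.mp4: size 50, value 166
Minimum size: 48 MB.

48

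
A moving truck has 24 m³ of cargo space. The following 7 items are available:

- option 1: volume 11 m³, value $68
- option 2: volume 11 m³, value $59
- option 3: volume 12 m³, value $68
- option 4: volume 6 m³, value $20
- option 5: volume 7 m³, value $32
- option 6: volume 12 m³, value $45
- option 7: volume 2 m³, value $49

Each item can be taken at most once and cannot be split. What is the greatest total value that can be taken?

Check high-value combinations within 24 m³:
- option 1+option 2+option 7: volume 11+11+2=24, value 68+59+49=176
- option 1+option 5+option 7: volume 11+7+2=20, value 68+32+49=149
- option 3+option 5+option 7: volume 12+7+2=21, value 68+32+49=149
Best: $176.

$176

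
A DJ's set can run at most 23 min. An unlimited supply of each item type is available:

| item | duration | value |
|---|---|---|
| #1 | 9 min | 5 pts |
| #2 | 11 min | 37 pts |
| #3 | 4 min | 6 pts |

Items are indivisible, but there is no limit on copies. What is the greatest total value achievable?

Best value-per-unit is #2 at 37/11, and filling with it alone uses duration 2×11=22. No mix of the others beats 2×37 = 74.

74 pts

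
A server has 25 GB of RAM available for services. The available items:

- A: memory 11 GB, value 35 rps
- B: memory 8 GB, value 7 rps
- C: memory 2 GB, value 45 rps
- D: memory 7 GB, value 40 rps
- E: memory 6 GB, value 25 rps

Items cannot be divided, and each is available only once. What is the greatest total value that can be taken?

This is a 0/1 knapsack; check combinations near the capacity.
- A+C+D: memory 11+2+7=20, value 35+45+40=120
- B+C+D+E: memory 8+2+7+6=23, value 7+45+40+25=117
- C+D+E: memory 2+7+6=15, value 45+40+25=110
- A+C+E: memory 11+2+6=19, value 35+45+25=105
- A+D+E: memory 11+7+6=24, value 35+40+25=100
Best: 120 rps.

120 rps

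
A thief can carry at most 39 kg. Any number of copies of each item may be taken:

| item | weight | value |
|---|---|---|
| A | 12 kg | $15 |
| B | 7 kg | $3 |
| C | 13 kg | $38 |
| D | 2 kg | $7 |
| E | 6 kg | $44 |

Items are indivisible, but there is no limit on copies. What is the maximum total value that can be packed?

$271

Best value-per-unit is E at 44/6; filling with it alone gives 6×44 = 264.
Optimal mix: 1×D + 6×E → weight 38, value 271.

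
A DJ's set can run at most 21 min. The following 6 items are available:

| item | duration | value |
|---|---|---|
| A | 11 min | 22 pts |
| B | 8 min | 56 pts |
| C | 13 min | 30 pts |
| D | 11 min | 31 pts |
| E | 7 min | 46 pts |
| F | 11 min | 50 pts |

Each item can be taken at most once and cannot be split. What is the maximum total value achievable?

106 pts

This is a 0/1 knapsack; check combinations near the capacity.
- B+F: duration 8+11=19, value 56+50=106
- B+E: duration 8+7=15, value 56+46=102
- E+F: duration 7+11=18, value 46+50=96
- B+D: duration 8+11=19, value 56+31=87
Best: 106 pts.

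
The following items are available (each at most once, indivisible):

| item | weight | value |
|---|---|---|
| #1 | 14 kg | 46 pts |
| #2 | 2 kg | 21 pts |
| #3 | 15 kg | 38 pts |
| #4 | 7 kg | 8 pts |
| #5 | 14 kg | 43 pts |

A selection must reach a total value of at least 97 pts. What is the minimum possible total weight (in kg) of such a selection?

Subsets with value ≥ 97, sorted by total weight:
- #1+#2+#5: weight 30, value 110
- #1+#2+#3: weight 31, value 105
- #2+#3+#5: weight 31, value 102
Minimum weight: 30 kg.

30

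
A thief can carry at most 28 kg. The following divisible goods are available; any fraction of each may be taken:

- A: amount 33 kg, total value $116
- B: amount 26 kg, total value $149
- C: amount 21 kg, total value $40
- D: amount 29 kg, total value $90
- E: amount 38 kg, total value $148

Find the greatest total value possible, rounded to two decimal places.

156.79

Take in order of value per unit:
- B (149/26 per unit): all 26 → value 149, running total 149.00
- E (148/38 per unit): 2 of 38 → value 2×148/38 = 7.7895, running total 156.79
Total 156.79.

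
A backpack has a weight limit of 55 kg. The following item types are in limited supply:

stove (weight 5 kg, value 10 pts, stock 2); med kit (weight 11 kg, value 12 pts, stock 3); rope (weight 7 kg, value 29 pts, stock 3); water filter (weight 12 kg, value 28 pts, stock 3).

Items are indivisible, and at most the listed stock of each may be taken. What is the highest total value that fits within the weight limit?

Top feasible selections:
- 2×stove + 3×rope + 2×water filter: weight 55, value 163
- 1×stove + 3×rope + 2×water filter: weight 50, value 153
- 1×stove + 2×rope + 3×water filter: weight 55, value 152
- 2×stove + 1×med kit + 3×rope + 1×water filter: weight 54, value 147
Best: 163 pts.

163 pts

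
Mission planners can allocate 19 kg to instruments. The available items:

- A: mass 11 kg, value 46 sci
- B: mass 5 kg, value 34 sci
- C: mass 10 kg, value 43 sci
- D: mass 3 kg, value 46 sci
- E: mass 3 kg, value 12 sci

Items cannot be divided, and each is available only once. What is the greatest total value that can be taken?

Check high-value combinations within 19 kg:
- A+B+D: mass 11+5+3=19, value 46+34+46=126
- B+C+D: mass 5+10+3=18, value 34+43+46=123
- A+D+E: mass 11+3+3=17, value 46+46+12=104
Best: 126 sci.

126 sci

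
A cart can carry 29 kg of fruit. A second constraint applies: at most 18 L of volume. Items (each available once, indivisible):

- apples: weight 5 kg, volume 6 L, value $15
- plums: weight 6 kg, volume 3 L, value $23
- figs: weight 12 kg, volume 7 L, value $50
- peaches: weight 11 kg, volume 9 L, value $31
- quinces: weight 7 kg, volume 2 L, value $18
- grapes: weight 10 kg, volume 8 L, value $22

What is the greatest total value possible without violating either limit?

$95

Feasible sets respecting both limits:
- plums+figs+grapes: weight 28, volume 18, value 95
- plums+figs+quinces: weight 25, volume 12, value 91
- figs+quinces+grapes: weight 29, volume 17, value 90
Best: $95.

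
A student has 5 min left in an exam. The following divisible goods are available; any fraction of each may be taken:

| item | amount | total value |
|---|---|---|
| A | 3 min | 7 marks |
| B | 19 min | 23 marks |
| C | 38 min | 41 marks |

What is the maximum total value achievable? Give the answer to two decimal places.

Take in order of value per unit:
- A (7/3 per unit): all 3 → value 7, running total 7.00
- B (23/19 per unit): 2 of 19 → value 2×23/19 = 2.4211, running total 9.42
Total 9.42.

9.42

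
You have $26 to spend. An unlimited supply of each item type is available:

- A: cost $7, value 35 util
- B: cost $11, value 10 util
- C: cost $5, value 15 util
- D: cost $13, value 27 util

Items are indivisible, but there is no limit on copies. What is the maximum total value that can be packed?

120 util

Best value-per-unit is A at 35/7; filling with it alone gives 3×35 = 105.
Optimal mix: 3×A + 1×C → cost 26, value 120.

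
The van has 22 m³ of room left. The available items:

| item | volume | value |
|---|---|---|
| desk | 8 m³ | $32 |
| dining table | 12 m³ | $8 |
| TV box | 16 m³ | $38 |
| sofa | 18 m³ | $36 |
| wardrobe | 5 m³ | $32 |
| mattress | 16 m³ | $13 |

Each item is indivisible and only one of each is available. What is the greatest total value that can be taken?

$70

Check high-value combinations within 22 m³:
- TV box+wardrobe: volume 16+5=21, value 38+32=70
- desk+wardrobe: volume 8+5=13, value 32+32=64
- wardrobe+mattress: volume 5+16=21, value 32+13=45
- dining table+wardrobe: volume 12+5=17, value 8+32=40
- desk+dining table: volume 8+12=20, value 32+8=40
Best: $70.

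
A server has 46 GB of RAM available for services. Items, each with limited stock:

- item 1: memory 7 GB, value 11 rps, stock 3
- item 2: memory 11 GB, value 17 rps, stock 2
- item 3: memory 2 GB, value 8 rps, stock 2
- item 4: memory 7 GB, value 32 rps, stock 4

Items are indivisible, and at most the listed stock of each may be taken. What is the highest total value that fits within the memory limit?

Best selections within memory 46 and stock limits:
- 2×item 1 + 2×item 3 + 4×item 4: memory 46, value 166
- 1×item 2 + 2×item 3 + 4×item 4: memory 43, value 161
- 2×item 1 + 1×item 3 + 4×item 4: memory 44, value 158
Best: 166 rps.

166 rps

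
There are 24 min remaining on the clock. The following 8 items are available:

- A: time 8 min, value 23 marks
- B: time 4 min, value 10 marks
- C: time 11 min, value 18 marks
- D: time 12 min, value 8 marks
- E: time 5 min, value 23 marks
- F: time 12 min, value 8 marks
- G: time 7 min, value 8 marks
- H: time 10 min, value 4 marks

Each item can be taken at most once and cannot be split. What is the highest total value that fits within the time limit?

64 marks

Check high-value combinations within 24 min:
- A+C+E: time 8+11+5=24, value 23+18+23=64
- A+B+E+G: time 8+4+5+7=24, value 23+10+23+8=64
- A+B+E: time 8+4+5=17, value 23+10+23=56
- A+E+G: time 8+5+7=20, value 23+23+8=54
Best: 64 marks.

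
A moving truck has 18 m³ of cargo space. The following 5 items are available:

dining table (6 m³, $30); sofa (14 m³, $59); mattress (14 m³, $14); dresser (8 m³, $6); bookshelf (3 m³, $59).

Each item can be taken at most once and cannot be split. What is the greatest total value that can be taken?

Check high-value combinations within 18 m³:
- sofa+bookshelf: volume 14+3=17, value 59+59=118
- dining table+dresser+bookshelf: volume 6+8+3=17, value 30+6+59=95
- dining table+bookshelf: volume 6+3=9, value 30+59=89
Best: $118.

$118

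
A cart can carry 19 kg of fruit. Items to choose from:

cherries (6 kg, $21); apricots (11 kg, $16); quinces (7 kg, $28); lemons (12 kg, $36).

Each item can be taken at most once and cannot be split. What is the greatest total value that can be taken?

Check high-value combinations within 19 kg:
- quinces+lemons: weight 7+12=19, value 28+36=64
- cherries+lemons: weight 6+12=18, value 21+36=57
- cherries+quinces: weight 6+7=13, value 21+28=49
Best: $64.

$64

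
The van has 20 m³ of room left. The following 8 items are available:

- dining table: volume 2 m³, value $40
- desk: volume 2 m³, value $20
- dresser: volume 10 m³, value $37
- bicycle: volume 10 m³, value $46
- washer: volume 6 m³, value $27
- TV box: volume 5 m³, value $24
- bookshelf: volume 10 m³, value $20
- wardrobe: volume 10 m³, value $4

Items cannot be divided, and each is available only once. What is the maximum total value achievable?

Check high-value combinations within 20 m³:
- dining table+desk+bicycle+washer: volume 2+2+10+6=20, value 40+20+46+27=133
- dining table+desk+bicycle+TV box: volume 2+2+10+5=19, value 40+20+46+24=130
- dining table+desk+dresser+washer: volume 2+2+10+6=20, value 40+20+37+27=124
- dining table+desk+dresser+TV box: volume 2+2+10+5=19, value 40+20+37+24=121
Best: $133.

$133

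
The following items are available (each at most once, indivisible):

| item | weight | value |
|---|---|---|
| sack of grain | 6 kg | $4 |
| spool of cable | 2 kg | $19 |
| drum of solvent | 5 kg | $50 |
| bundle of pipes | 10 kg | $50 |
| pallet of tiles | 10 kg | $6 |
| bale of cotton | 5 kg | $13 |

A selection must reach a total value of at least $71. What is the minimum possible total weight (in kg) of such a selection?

Subsets with value ≥ 71, sorted by total weight:
- spool of cable+drum of solvent+bale of cotton: weight 12, value 82
- sack of grain+spool of cable+drum of solvent: weight 13, value 73
- drum of solvent+bundle of pipes: weight 15, value 100
Minimum weight: 12 kg.

12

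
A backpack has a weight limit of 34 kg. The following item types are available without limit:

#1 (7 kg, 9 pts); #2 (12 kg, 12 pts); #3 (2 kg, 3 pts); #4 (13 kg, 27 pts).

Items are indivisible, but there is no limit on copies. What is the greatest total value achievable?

Best value-per-unit is #4 at 27/13; filling with it alone gives 2×27 = 54.
Optimal mix: 4×#3 + 2×#4 → weight 34, value 66.

66 pts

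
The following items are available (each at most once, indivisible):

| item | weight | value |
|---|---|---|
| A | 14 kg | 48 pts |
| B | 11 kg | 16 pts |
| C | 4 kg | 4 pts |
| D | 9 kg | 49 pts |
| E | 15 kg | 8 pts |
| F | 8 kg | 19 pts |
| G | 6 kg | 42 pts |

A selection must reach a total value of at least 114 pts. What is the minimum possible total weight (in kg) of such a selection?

Subsets with value ≥ 114, sorted by total weight:
- C+D+F+G: weight 27, value 114
- A+D+G: weight 29, value 139
Minimum weight: 27 kg.

27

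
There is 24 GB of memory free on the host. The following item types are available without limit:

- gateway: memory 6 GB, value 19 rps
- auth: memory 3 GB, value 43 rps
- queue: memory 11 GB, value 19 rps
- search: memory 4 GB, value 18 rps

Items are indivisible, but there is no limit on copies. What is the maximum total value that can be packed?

Best value-per-unit is auth at 43/3, and filling with it alone uses memory 8×3=24. No mix of the others beats 8×43 = 344.

344 rps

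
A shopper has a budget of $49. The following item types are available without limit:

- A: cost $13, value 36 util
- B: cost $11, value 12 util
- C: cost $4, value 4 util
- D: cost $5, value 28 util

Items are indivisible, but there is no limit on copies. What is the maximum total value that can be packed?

256 util

Best value-per-unit is D at 28/5; filling with it alone gives 9×28 = 252.
Optimal mix: 1×C + 9×D → cost 49, value 256.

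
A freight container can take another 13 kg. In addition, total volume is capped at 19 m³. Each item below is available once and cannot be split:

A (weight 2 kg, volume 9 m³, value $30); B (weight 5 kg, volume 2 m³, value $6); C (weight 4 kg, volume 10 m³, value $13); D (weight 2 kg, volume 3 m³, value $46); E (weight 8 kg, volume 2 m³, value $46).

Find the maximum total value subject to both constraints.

$122

Feasible sets respecting both limits:
- A+D+E: weight 12, volume 14, value 122
- D+E: weight 10, volume 5, value 92
- A+B+D: weight 9, volume 14, value 82
Best: $122.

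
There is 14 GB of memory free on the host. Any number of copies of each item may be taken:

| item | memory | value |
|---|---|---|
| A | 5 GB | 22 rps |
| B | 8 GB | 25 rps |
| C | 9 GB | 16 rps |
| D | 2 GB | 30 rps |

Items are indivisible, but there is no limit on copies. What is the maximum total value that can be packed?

210 rps

Best value-per-unit is D at 30/2, and filling with it alone uses memory 7×2=14. No mix of the others beats 7×30 = 210.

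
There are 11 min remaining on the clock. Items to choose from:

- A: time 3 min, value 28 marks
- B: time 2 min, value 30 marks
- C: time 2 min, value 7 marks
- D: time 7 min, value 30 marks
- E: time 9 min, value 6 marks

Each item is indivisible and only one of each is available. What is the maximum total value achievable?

This is a 0/1 knapsack; check combinations near the capacity.
- B+C+D: time 2+2+7=11, value 30+7+30=67
- A+B+C: time 3+2+2=7, value 28+30+7=65
- B+D: time 2+7=9, value 30+30=60
- A+B: time 3+2=5, value 28+30=58
- A+D: time 3+7=10, value 28+30=58
Best: 67 marks.

67 marks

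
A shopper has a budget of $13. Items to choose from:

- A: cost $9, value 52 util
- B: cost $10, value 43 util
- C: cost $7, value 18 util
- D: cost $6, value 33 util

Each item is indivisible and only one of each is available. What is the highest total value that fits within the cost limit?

52 util

Check high-value combinations within $13:
- A: cost 9, value 52
- C+D: cost 7+6=13, value 18+33=51
- B: cost 10, value 43
Best: 52 util.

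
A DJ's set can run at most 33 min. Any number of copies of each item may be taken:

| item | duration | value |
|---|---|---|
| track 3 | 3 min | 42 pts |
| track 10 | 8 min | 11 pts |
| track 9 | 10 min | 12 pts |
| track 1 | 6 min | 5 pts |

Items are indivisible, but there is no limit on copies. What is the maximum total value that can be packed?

462 pts

Best value-per-unit is track 3 at 42/3, and filling with it alone uses duration 11×3=33. No mix of the others beats 11×42 = 462.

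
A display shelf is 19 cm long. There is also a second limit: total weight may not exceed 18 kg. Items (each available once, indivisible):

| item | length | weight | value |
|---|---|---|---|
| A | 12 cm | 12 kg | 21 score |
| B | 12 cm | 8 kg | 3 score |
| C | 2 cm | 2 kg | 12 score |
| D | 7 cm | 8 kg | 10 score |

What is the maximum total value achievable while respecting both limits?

Feasible sets respecting both limits:
- A+C: length 14, weight 14, value 33
- C+D: length 9, weight 10, value 22
- A: length 12, weight 12, value 21
Best: 33 score.

33 score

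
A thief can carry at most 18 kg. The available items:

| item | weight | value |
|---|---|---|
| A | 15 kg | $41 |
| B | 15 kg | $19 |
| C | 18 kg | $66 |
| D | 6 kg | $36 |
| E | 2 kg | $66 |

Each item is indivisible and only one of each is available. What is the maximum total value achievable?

$107

Check high-value combinations within 18 kg:
- A+E: weight 15+2=17, value 41+66=107
- D+E: weight 6+2=8, value 36+66=102
- B+E: weight 15+2=17, value 19+66=85
Best: $107.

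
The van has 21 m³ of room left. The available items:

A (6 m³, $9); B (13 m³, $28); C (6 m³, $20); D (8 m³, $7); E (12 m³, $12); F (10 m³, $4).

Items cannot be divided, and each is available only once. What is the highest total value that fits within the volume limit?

$48

Check high-value combinations within 21 m³:
- B+C: volume 13+6=19, value 28+20=48
- A+B: volume 6+13=19, value 9+28=37
- A+C+D: volume 6+6+8=20, value 9+20+7=36
- B+D: volume 13+8=21, value 28+7=35
Best: $48.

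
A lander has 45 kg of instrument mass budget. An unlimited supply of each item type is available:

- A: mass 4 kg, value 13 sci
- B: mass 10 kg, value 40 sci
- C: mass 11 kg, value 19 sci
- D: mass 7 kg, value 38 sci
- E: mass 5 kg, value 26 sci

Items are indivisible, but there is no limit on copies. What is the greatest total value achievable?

Best value-per-unit is D at 38/7; filling with it alone gives 6×38 = 228.
Optimal mix: 5×D + 2×E → mass 45, value 242.

242 sci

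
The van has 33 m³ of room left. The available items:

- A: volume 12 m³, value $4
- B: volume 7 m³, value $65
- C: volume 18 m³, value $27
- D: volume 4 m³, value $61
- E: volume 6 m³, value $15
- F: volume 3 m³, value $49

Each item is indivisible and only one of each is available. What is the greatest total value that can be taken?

Check high-value combinations within 33 m³:
- B+C+D+F: volume 7+18+4+3=32, value 65+27+61+49=202
- A+B+D+E+F: volume 12+7+4+6+3=32, value 4+65+61+15+49=194
- B+D+E+F: volume 7+4+6+3=20, value 65+61+15+49=190
Best: $202.

$202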